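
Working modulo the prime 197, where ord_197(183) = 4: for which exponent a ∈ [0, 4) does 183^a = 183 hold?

1

Successive powers of 183 modulo 197:
  183^0=1  183^1=183
So 183^1 ≡ 183 (mod 197), giving a = 1.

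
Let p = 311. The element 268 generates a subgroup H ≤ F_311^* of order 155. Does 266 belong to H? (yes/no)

no

266 ∈ ⟨268⟩ iff 266^155 ≡ 1 (mod 311), since |⟨268⟩| = 155.
266^155 mod 311 = 310.
Since 310 ≠ 1, 266 does not lie in the subgroup.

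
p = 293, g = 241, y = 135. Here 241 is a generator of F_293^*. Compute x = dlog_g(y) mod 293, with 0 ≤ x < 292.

36

Baby-step giant-step with m = ceil(sqrt(292)) = 18.
Baby table (241^j mod 293 for j=0..17):
  0:1  1:241  2:67  3:32  4:94  5:93  6:145  7:78
  8:46  9:245  10:152  11:7  12:222  13:176  14:224  15:72
  16:65  17:136
Giant step factor: 241^(-18) ≡ 271 (mod 293).
Scan 135·271^i mod 293 for i = 0, 1, …:
  i=0: 135   i=1: 253   i=2: 1
Match at i=2, j=0: x = 2·18 + 0 = 36.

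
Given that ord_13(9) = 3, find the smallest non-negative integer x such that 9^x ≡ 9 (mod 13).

Successive powers of 9 modulo 13:
  9^0=1  9^1=9
So 9^1 ≡ 9 (mod 13), giving x = 1.

1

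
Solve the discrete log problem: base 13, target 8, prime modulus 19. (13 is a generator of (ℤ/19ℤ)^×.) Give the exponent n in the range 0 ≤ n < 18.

15

Successive powers of 13 modulo 19:
  13^0=1  13^1=13  13^2=17  13^3=12  13^4=4  13^5=14
  13^6=11  13^7=10  13^8=16  13^9=18  13^10=6  13^11=2
  13^12=7  13^13=15  13^14=5  13^15=8
So 13^15 ≡ 8 (mod 19), giving n = 15.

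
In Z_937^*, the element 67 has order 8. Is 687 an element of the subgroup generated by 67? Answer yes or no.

⟨67⟩ has order 8; its elements mod 937 are {1, 14, 67, 196, 741, 870, 923, 936}.
687 is not in this set.

no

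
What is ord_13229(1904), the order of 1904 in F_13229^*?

The order of 1904 must divide p − 1 = 13228 = 2^2 · 3307.
Divisors: 1, 2, 4, 3307, 6614, 13228.
Check each in increasing order: 1904^1 ≡ 1904;  1904^2 ≡ 470;  1904^4 ≡ 9236;  1904^3307 ≡ 13228;  1904^6614 ≡ 1.
Smallest exponent giving 1 is 6614.

6614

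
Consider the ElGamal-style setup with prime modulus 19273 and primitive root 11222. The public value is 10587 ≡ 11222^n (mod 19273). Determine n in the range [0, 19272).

14633

Baby-step giant-step with m = ceil(sqrt(19272)) = 139.
Baby table (11222^j mod 19273 for j=0..138):
  0:1  1:11222  2:3502  3:1797  4:6376  5:10096  6:10618  7:9510
  8:6619  9:276  10:13592  11:2902  12:14147  13:5933  14:11184  15:1072
  16:3632  17:15182  18:18357  19:12430  20:10759  21:11426  22:18576  23:3104
  24:6777  25:236  26:7991  27:17006  28:86  29:1442  30:12077  31:358
  32:8692  33:971  34:7317  35:8394  36:10317  37:4463  38:12532  39:18296
  40:2443  41:9140  42:17447  43:15100  44:3984  45:14361  46:17589  47:8965
  48:170  49:18986  50:17150  51:16395  52:4632  53:1023  54:12671  55:17041
  56:7396  57:8374  58:17153  59:11515  60:15138  61:6414  62:12526  63:8783
  64:704  65:17631  66:17737  67:12343  68:17368  69:15120  70:16421  71:7309
  72:14983  73:1574  74:9360  75:70  76:14620  77:13864  78:10152  79:3041
  80:12892  81:10886  82:10418  83:778  84:47  85:7063  86:10410  87:7367
  88:10577  89:11960  90:17221  91:3691  92:2725  93:12972  94:2815  95:1483
  96:9627  97:9029  98:5277  99:11838  100:16520  101:453  102:14767  103:6020
  104:4575  105:16651  106:5787  107:10977  108:10151  109:11092  110:9390  111:9089
  112:4042  113:9955  114:8702  115:16826  116:3791  117:7091  118:16258  119:9058
  120:3074  121:17031  122:10814  123:11900  124:18456  125:5574  126:10543  127:15872
  128:13791  129:412  130:17217  131:16622  132:7990  133:5784  134:15857  135:18918
  136:5701  137:9535  138:17347
Giant step factor: 11222^(-139) ≡ 11116 (mod 19273).
Scan 10587·11116^i mod 19273 for i = 0, 1, …:
  i=0: 10587   i=1: 4154   i=2: 17029   i=3: 14231
  i=4: 18285   i=5: 3002   i=6: 8669   i=7: 18877
  i=8: 11581   i=9: 10029     …   i=104: 12221
  i=105: 12532
Match at i=105, j=38: n = 105·139 + 38 = 14633.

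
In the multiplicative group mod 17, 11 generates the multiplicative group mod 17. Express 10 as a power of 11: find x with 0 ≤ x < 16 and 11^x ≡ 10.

5

Successive powers of 11 modulo 17:
  11^0=1  11^1=11  11^2=2  11^3=5  11^4=4  11^5=10
So 11^5 ≡ 10 (mod 17), giving x = 5.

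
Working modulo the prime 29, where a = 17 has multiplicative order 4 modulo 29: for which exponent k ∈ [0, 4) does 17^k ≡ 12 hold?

3

Successive powers of 17 modulo 29:
  17^0=1  17^1=17  17^2=28  17^3=12
So 17^3 ≡ 12 (mod 29), giving k = 3.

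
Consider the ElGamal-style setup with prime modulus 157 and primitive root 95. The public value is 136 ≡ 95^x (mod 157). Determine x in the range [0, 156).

Baby-step giant-step with m = ceil(sqrt(156)) = 13.
Baby table (95^j mod 157 for j=0..12):
  0:1  1:95  2:76  3:155  4:124  5:5  6:4  7:66
  8:147  9:149  10:25  11:20  12:16
Giant step factor: 95^(-13) ≡ 135 (mod 157).
Scan 136·135^i mod 157 for i = 0, 1, …:
  i=0: 136   i=1: 148   i=2: 41   i=3: 40
  i=4: 62   i=5: 49   i=6: 21   i=7: 9
  i=8: 116   i=9: 117   i=10: 95
Match at i=10, j=1: x = 10·13 + 1 = 131.

131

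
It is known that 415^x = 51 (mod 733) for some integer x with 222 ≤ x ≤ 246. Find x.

Compute 415^222 mod 733 = 675, then multiply by 415 repeatedly:
  415^222=675  415^223=119  415^224=274  415^225=95  415^226=576
  415^227=82  415^228=312  415^229=472  415^230=169  415^231=500
  415^232=61  415^233=393  415^234=369  415^235=671  415^236=658
  415^237=394  415^238=51
Found 51 at exponent 238.

238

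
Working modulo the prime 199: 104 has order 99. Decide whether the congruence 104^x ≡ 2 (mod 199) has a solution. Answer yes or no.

yes

2 ∈ ⟨104⟩ iff 2^99 ≡ 1 (mod 199), since |⟨104⟩| = 99.
2^99 mod 199 = 1.
Since 1 = 1, 2 lies in the subgroup.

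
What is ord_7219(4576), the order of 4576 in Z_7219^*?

3609

The order of 4576 must divide p − 1 = 7218 = 2 · 3^2 · 401.
Divisors: 1, 2, 3, 6, 9, 18, 401, 802, 1203, 2406, 3609, 7218.
Check each in increasing order: 4576^1 ≡ 4576;  4576^2 ≡ 4676;  4576^3 ≡ 260;  4576^6 ≡ 2629;  4576^9 ≡ 4954;  4576^18 ≡ 4735;  4576^401 ≡ 6635;  4576^802 ≡ 1763;  4576^1203 ≡ 2725;  4576^2406 ≡ 4493;  4576^3609 ≡ 1.
Smallest exponent giving 1 is 3609.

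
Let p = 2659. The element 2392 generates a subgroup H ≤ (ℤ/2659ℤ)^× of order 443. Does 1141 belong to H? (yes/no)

no

1141 ∈ ⟨2392⟩ iff 1141^443 ≡ 1 (mod 2659), since |⟨2392⟩| = 443.
1141^443 mod 2659 = 1756.
Since 1756 ≠ 1, 1141 does not lie in the subgroup.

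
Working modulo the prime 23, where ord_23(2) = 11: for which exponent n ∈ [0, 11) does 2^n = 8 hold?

3

Successive powers of 2 modulo 23:
  2^0=1  2^1=2  2^2=4  2^3=8
So 2^3 ≡ 8 (mod 23), giving n = 3.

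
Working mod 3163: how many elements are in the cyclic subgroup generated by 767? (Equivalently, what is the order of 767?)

1054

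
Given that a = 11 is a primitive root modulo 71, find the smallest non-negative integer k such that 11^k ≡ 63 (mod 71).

Successive powers of 11 modulo 71:
  11^0=1  11^1=11  11^2=50  11^3=53  11^4=15  11^5=23
  11^6=40  11^7=14  11^8=12  11^9=61  11^10=32  11^11=68
  11^12=38  11^13=63
So 11^13 ≡ 63 (mod 71), giving k = 13.

13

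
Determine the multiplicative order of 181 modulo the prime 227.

113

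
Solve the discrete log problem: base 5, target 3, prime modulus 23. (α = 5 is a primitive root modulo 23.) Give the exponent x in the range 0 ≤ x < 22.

Successive powers of 5 modulo 23:
  5^0=1  5^1=5  5^2=2  5^3=10  5^4=4  5^5=20
  5^6=8  5^7=17  5^8=16  5^9=11  5^10=9  5^11=22
  5^12=18  5^13=21  5^14=13  5^15=19  5^16=3
So 5^16 ≡ 3 (mod 23), giving x = 16.

16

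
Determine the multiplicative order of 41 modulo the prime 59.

29

The order of 41 must divide p − 1 = 58 = 2 · 29.
Divisors: 1, 2, 29, 58.
Check each in increasing order: 41^1 ≡ 41;  41^2 ≡ 29;  41^29 ≡ 1.
Smallest exponent giving 1 is 29.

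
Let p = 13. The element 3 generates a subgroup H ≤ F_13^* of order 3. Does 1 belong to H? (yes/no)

⟨3⟩ has order 3; its elements mod 13 are {1, 3, 9}.
1 is in this set.

yes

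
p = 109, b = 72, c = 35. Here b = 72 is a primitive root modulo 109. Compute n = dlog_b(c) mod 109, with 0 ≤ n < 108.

88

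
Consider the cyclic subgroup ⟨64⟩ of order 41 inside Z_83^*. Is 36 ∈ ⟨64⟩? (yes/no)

36 ∈ ⟨64⟩ iff 36^41 ≡ 1 (mod 83), since |⟨64⟩| = 41.
36^41 mod 83 = 1.
Since 1 = 1, 36 lies in the subgroup.

yes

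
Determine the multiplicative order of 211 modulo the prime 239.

The order of 211 must divide p − 1 = 238 = 2 · 7 · 17.
Divisors: 1, 2, 7, 14, 17, 34, 119, 238.
Check each in increasing order: 211^1 ≡ 211;  211^2 ≡ 67;  211^7 ≡ 40;  211^14 ≡ 166;  211^17 ≡ 1.
Smallest exponent giving 1 is 17.

17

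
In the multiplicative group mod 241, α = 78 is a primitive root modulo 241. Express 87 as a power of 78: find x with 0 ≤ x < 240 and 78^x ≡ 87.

144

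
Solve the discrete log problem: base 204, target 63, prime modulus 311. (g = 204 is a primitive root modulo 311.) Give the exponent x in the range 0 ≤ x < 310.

Baby-step giant-step with m = ceil(sqrt(310)) = 18.
Baby table (204^j mod 311 for j=0..17):
  0:1  1:204  2:253  3:297  4:254  5:190  6:196  7:176
  8:139  9:55  10:24  11:231  12:163  13:286  14:187  15:206
  16:39  17:181
Giant step factor: 204^(-18) ≡ 150 (mod 311).
Scan 63·150^i mod 311 for i = 0, 1, …:
  i=0: 63   i=1: 120   i=2: 273   i=3: 209
  i=4: 250   i=5: 180   i=6: 254
Match at i=6, j=4: x = 6·18 + 4 = 112.

112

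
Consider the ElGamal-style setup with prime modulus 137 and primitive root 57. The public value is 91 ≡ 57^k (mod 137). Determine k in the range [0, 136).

13

Successive powers of 57 modulo 137:
  57^0=1  57^1=57  57^2=98  57^3=106  57^4=14  57^5=113
  57^6=2  57^7=114  57^8=59  57^9=75  57^10=28  57^11=89
  57^12=4  57^13=91
So 57^13 ≡ 91 (mod 137), giving k = 13.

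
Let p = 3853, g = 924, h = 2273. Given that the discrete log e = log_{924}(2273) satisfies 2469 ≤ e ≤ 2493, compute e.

Compute 924^2469 mod 3853 = 482, then multiply by 924 repeatedly:
  924^2469=482  924^2470=2273
Found 2273 at exponent 2470.

2470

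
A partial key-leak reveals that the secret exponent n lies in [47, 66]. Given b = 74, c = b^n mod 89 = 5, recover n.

58

Compute 74^47 mod 89 = 82, then multiply by 74 repeatedly:
  74^47=82  74^48=16  74^49=27  74^50=40  74^51=23
  74^52=11  74^53=13  74^54=72  74^55=77  74^56=2
  74^57=59  74^58=5
Found 5 at exponent 58.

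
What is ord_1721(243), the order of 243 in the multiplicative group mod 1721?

344

The order of 243 must divide p − 1 = 1720 = 2^3 · 5 · 43.
Divisors: 1, 2, 4, 5, 8, 10, 20, 40, 43, 86, 172, 215, 344, 430, 860, 1720.
Check each in increasing order: 243^1 ≡ 243;  243^2 ≡ 535;  243^4 ≡ 539;  243^5 ≡ 181;  243^8 ≡ 1393;  243^10 ≡ 62;  243^20 ≡ 402;  243^40 ≡ 1551;  243^43 ≡ 232;  243^86 ≡ 473;  243^172 ≡ 1720;  243^215 ≡ 1489;  243^344 ≡ 1.
Smallest exponent giving 1 is 344.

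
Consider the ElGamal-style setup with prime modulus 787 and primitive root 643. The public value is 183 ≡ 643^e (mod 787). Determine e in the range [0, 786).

378

Baby-step giant-step with m = ceil(sqrt(786)) = 29.
Baby table (643^j mod 787 for j=0..28):
  0:1  1:643  2:274  3:681  4:311  5:75  6:218  7:88
  8:707  9:502  10:116  11:610  12:304  13:296  14:661  15:43
  16:104  17:764  18:164  19:781  20:77  21:717  22:636  23:495
  24:337  25:266  26:259  27:480  28:136
Giant step factor: 643^(-29) ≡ 320 (mod 787).
Scan 183·320^i mod 787 for i = 0, 1, …:
  i=0: 183   i=1: 322   i=2: 730   i=3: 648
  i=4: 379   i=5: 82   i=6: 269   i=7: 297
  i=8: 600   i=9: 759   i=10: 484   i=11: 628
  i=12: 275   i=13: 643
Match at i=13, j=1: e = 13·29 + 1 = 378.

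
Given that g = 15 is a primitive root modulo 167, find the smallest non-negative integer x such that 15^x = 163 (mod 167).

Baby-step giant-step with m = ceil(sqrt(166)) = 13.
Baby table (15^j mod 167 for j=0..12):
  0:1  1:15  2:58  3:35  4:24  5:26  6:56  7:5
  8:75  9:123  10:8  11:120  12:130
Giant step factor: 15^(-13) ≡ 34 (mod 167).
Scan 163·34^i mod 167 for i = 0, 1, …:
  i=0: 163   i=1: 31   i=2: 52   i=3: 98
  i=4: 159   i=5: 62   i=6: 104   i=7: 29
  i=8: 151   i=9: 124   i=10: 41   i=11: 58
Match at i=11, j=2: x = 11·13 + 2 = 145.

145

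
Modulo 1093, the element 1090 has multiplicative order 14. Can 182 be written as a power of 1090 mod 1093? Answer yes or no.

no

182 ∈ ⟨1090⟩ iff 182^14 ≡ 1 (mod 1093), since |⟨1090⟩| = 14.
182^14 mod 1093 = 298.
Since 298 ≠ 1, 182 does not lie in the subgroup.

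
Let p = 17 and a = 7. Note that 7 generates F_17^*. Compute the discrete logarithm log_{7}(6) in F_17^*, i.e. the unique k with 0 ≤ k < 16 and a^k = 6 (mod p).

13

Successive powers of 7 modulo 17:
  7^0=1  7^1=7  7^2=15  7^3=3  7^4=4  7^5=11
  7^6=9  7^7=12  7^8=16  7^9=10  7^10=2  7^11=14
  7^12=13  7^13=6
So 7^13 ≡ 6 (mod 17), giving k = 13.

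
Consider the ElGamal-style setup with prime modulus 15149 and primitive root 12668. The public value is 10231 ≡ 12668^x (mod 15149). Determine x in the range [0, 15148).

3972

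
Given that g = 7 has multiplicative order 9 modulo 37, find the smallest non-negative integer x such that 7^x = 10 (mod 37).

Successive powers of 7 modulo 37:
  7^0=1  7^1=7  7^2=12  7^3=10
So 7^3 ≡ 10 (mod 37), giving x = 3.

3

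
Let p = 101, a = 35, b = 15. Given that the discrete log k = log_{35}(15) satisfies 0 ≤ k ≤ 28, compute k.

21

Compute 35^0 mod 101 = 1, then multiply by 35 repeatedly:
  35^0=1  35^1=35  35^2=13  35^3=51  35^4=68
  35^5=57  35^6=76  35^7=34  35^8=79  35^9=38
  35^10=17  35^11=90  35^12=19  35^13=59  35^14=45
  35^15=60  35^16=80  35^17=73  35^18=30  35^19=40
  35^20=87  35^21=15
Found 15 at exponent 21.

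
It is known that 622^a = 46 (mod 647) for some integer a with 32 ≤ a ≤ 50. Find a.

Compute 622^32 mod 647 = 273, then multiply by 622 repeatedly:
  622^32=273  622^33=292  622^34=464  622^35=46
Found 46 at exponent 35.

35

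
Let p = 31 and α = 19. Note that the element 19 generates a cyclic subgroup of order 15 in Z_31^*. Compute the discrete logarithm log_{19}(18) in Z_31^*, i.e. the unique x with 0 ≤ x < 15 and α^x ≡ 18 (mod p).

Successive powers of 19 modulo 31:
  19^0=1  19^1=19  19^2=20  19^3=8  19^4=28  19^5=5
  19^6=2  19^7=7  19^8=9  19^9=16  19^10=25  19^11=10
  19^12=4  19^13=14  19^14=18
So 19^14 ≡ 18 (mod 31), giving x = 14.

14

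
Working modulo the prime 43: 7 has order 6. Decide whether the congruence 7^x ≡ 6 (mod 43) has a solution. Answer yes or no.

yes

⟨7⟩ has order 6; its elements mod 43 are {1, 6, 7, 36, 37, 42}.
6 is in this set.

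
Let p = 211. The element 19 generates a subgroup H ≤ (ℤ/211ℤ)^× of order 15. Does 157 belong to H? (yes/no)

no

⟨19⟩ has order 15; its elements mod 211 are {1, 14, 19, 21, 55, 71, 83, 100, 107, 134, 137, 150, 188, 196, 201}.
157 is not in this set.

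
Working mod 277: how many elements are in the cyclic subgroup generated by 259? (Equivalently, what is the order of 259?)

The order of 259 must divide p − 1 = 276 = 2^2 · 3 · 23.
Divisors: 1, 2, 3, 4, 6, 12, 23, 46, 69, 92, 138, 276.
Check each in increasing order: 259^1 ≡ 259;  259^2 ≡ 47;  259^3 ≡ 262;  259^4 ≡ 270;  259^6 ≡ 225;  259^12 ≡ 211;  259^23 ≡ 35;  259^46 ≡ 117;  259^69 ≡ 217;  259^92 ≡ 116;  259^138 ≡ 276;  259^276 ≡ 1.
Smallest exponent giving 1 is 276.

276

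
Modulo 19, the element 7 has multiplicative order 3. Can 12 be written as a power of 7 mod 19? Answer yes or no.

12 ∈ ⟨7⟩ iff 12^3 ≡ 1 (mod 19), since |⟨7⟩| = 3.
12^3 mod 19 = 18.
Since 18 ≠ 1, 12 does not lie in the subgroup.

no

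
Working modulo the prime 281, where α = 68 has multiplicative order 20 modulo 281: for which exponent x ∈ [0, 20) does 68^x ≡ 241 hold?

Successive powers of 68 modulo 281:
  68^0=1  68^1=68  68^2=128  68^3=274  68^4=86  68^5=228
  68^6=49  68^7=241
So 68^7 ≡ 241 (mod 281), giving x = 7.

7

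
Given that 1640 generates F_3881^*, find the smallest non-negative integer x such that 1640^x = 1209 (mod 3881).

Baby-step giant-step with m = ceil(sqrt(3880)) = 63.
Baby table (1640^j mod 3881 for j=0..62):
  0:1  1:1640  2:67  3:1212  4:608  5:3584  6:1926  7:3387
  8:969  9:1831  10:2827  11:2366  12:3121  13:3282  14:3414  15:2558
  16:3640  17:622  18:3258  19:2864  20:950  21:1719  22:1554  23:2624
  24:3212  25:1163  26:1749  27:301  28:753  29:762  30:3879  31:601
  32:3747  33:1457  34:2665  35:594  36:29  37:988  38:1943  39:219
  40:2108  41:3030  42:1520  43:1198  44:934  45:2646  46:482  47:2637
  48:1246  49:2034  50:1981  51:443  52:773  53:2514  54:1338  55:1555
  56:383  57:3279  58:2375  59:2357  60:4  61:2679  62:268
Giant step factor: 1640^(-63) ≡ 2388 (mod 3881).
Scan 1209·2388^i mod 3881 for i = 0, 1, …:
  i=0: 1209   i=1: 3509   i=2: 413   i=3: 470
  i=4: 751   i=5: 366   i=6: 783   i=7: 3043
  i=8: 1452   i=9: 1643     …   i=45: 2432
  i=46: 1640
Match at i=46, j=1: x = 46·63 + 1 = 2899.

2899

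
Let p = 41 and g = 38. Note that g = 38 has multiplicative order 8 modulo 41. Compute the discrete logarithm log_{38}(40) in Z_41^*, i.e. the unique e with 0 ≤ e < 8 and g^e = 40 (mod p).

Successive powers of 38 modulo 41:
  38^0=1  38^1=38  38^2=9  38^3=14  38^4=40
So 38^4 ≡ 40 (mod 41), giving e = 4.

4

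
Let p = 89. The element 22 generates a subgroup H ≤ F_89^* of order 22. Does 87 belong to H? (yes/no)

yes

87 ∈ ⟨22⟩ iff 87^22 ≡ 1 (mod 89), since |⟨22⟩| = 22.
87^22 mod 89 = 1.
Since 1 = 1, 87 lies in the subgroup.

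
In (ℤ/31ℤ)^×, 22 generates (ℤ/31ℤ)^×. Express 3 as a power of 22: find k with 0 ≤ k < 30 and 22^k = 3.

23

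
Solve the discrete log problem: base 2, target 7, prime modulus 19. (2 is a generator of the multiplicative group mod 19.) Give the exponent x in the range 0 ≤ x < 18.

6

Successive powers of 2 modulo 19:
  2^0=1  2^1=2  2^2=4  2^3=8  2^4=16  2^5=13
  2^6=7
So 2^6 ≡ 7 (mod 19), giving x = 6.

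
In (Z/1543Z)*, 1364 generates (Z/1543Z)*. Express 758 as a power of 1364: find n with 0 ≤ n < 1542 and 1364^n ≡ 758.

394

Baby-step giant-step with m = ceil(sqrt(1542)) = 40.
Baby table (1364^j mod 1543 for j=0..39):
  0:1  1:1364  2:1181  3:1535  4:1432  5:1353  6:64  7:888
  8:1520  9:1031  10:611  11:184  12:1010  13:1284  14:71  15:1178
  16:529  17:975  18:1377  19:397  20:1458  21:1328  22:1453  23:680
  24:177  25:720  26:732  27:127  28:412  29:316  30:527  31:1333
  32:558  33:413  34:137  35:165  36:1325  37:447  38:223  39:201
Giant step factor: 1364^(-40) ≡ 148 (mod 1543).
Scan 758·148^i mod 1543 for i = 0, 1, …:
  i=0: 758   i=1: 1088   i=2: 552   i=3: 1460
  i=4: 60   i=5: 1165   i=6: 1147   i=7: 26
  i=8: 762   i=9: 137
Match at i=9, j=34: n = 9·40 + 34 = 394.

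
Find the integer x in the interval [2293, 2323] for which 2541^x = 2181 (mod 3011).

2319

Compute 2541^2293 mod 3011 = 2360, then multiply by 2541 repeatedly:
  2541^2293=2360  2541^2294=1859  2541^2295=2471  2541^2296=876  2541^2297=787
  2541^2298=463  2541^2299=2193  2541^2300=2063  2541^2301=2943  2541^2302=1850
  2541^2303=679  2541^2304=36  2541^2305=1146  2541^2306=349  2541^2307=1575
  2541^2308=456  2541^2309=2472  2541^2310=406  2541^2311=1884  2541^2312=2765
  2541^2313=1202  2541^2314=1128  2541^2315=2787  2541^2316=2906  2541^2317=1174
  2541^2318=2244  2541^2319=2181
Found 2181 at exponent 2319.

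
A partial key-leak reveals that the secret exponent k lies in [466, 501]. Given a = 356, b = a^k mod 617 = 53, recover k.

Compute 356^466 mod 617 = 41, then multiply by 356 repeatedly:
  356^466=41  356^467=405  356^468=419  356^469=467  356^470=279
  356^471=604  356^472=308  356^473=439  356^474=183  356^475=363
  356^476=275  356^477=414  356^478=538  356^479=258  356^480=532
  356^481=590  356^482=260  356^483=10  356^484=475  356^485=42
  356^486=144  356^487=53
Found 53 at exponent 487.

487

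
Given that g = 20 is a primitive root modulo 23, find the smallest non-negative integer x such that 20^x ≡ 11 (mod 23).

Successive powers of 20 modulo 23:
  20^0=1  20^1=20  20^2=9  20^3=19  20^4=12  20^5=10
  20^6=16  20^7=21  20^8=6  20^9=5  20^10=8  20^11=22
  20^12=3  20^13=14  20^14=4  20^15=11
So 20^15 ≡ 11 (mod 23), giving x = 15.

15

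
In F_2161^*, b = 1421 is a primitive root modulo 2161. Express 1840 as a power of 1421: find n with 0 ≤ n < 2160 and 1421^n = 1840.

2093

Baby-step giant-step with m = ceil(sqrt(2160)) = 47.
Baby table (1421^j mod 2161 for j=0..46):
  0:1  1:1421  2:867  3:237  4:1822  5:184  6:2144  7:1775
  8:388  9:293  10:1441  11:1194  12:289  13:79  14:2048  15:1502
  16:1435  17:1312  18:1570  19:818  20:1921  21:398  22:1537  23:1467
  24:1403  25:1221  26:1919  27:1878  28:1964  29:993  30:2081  31:853
  32:1953  33:489  34:1188  35:407  36:1360  37:626  38:1375  39:331
  40:1414  41:1725  42:651  43:163  44:396  45:856  46:1894
Giant step factor: 1421^(-47) ≡ 1405 (mod 2161).
Scan 1840·1405^i mod 2161 for i = 0, 1, …:
  i=0: 1840   i=1: 644   i=2: 1522   i=3: 1181
  i=4: 1818   i=5: 2149   i=6: 428   i=7: 582
  i=8: 852   i=9: 2027     …   i=43: 1945
  i=44: 1221
Match at i=44, j=25: n = 44·47 + 25 = 2093.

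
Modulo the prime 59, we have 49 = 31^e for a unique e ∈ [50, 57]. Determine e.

54

Compute 31^50 mod 59 = 41, then multiply by 31 repeatedly:
  31^50=41  31^51=32  31^52=48  31^53=13  31^54=49
Found 49 at exponent 54.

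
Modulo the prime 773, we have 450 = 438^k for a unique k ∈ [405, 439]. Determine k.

437

Compute 438^405 mod 773 = 358, then multiply by 438 repeatedly:
  438^405=358  438^406=658  438^407=648  438^408=133  438^409=279
  438^410=68  438^411=410  438^412=244  438^413=198  438^414=148
  438^415=665  438^416=622  438^417=340  438^418=504  438^419=447
  438^420=217  438^421=740  438^422=233  438^423=18  438^424=154
  438^425=201  438^426=689  438^427=312  438^428=608  438^429=392
  438^430=90  438^431=770  438^432=232  438^433=353  438^434=14
  438^435=721  438^436=414  438^437=450
Found 450 at exponent 437.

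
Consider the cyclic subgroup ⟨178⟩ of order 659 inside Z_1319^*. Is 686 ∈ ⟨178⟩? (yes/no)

yes

686 ∈ ⟨178⟩ iff 686^659 ≡ 1 (mod 1319), since |⟨178⟩| = 659.
686^659 mod 1319 = 1.
Since 1 = 1, 686 lies in the subgroup.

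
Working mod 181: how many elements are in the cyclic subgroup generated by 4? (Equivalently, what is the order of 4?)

The order of 4 must divide p − 1 = 180 = 2^2 · 3^2 · 5.
Divisors: 1, 2, 3, 4, 5, 6, 9, 10, 12, 15, 18, 20, 30, 36, 45, 60, 90, 180.
Check each in increasing order: 4^1 ≡ 4;  4^2 ≡ 16;  4^3 ≡ 64;  4^4 ≡ 75;  4^5 ≡ 119;  4^6 ≡ 114;  4^9 ≡ 56;  4^10 ≡ 43;  4^12 ≡ 145;  4^15 ≡ 49;  4^18 ≡ 59;  4^20 ≡ 39;  4^30 ≡ 48;  4^36 ≡ 42;  4^45 ≡ 180;  4^60 ≡ 132;  4^90 ≡ 1.
Smallest exponent giving 1 is 90.

90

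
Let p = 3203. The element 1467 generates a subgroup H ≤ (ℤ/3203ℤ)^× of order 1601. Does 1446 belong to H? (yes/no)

1446 ∈ ⟨1467⟩ iff 1446^1601 ≡ 1 (mod 3203), since |⟨1467⟩| = 1601.
1446^1601 mod 3203 = 1.
Since 1 = 1, 1446 lies in the subgroup.

yes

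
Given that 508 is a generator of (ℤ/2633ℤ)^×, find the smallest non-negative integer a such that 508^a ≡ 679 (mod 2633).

277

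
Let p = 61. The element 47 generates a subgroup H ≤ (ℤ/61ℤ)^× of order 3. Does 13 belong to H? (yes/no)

yes

⟨47⟩ has order 3; its elements mod 61 are {1, 13, 47}.
13 is in this set.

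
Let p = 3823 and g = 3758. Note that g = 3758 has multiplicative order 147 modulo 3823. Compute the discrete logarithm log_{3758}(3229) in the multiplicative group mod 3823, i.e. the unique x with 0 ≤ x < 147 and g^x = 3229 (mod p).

Baby-step giant-step with m = ceil(sqrt(147)) = 13.
Baby table (3758^j mod 3823 for j=0..12):
  0:1  1:3758  2:402  3:631  4:1038  5:1344  6:569  7:1245
  8:3181  9:3500  10:1880  11:136  12:2629
Giant step factor: 3758^(-13) ≡ 3700 (mod 3823).
Scan 3229·3700^i mod 3823 for i = 0, 1, …:
  i=0: 3229   i=1: 425   i=2: 1247   i=3: 3362
  i=4: 3181
Match at i=4, j=8: x = 4·13 + 8 = 60.

60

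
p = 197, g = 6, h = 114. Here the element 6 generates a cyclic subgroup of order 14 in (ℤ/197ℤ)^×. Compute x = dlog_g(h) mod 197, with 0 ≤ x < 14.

Successive powers of 6 modulo 197:
  6^0=1  6^1=6  6^2=36  6^3=19  6^4=114
So 6^4 ≡ 114 (mod 197), giving x = 4.

4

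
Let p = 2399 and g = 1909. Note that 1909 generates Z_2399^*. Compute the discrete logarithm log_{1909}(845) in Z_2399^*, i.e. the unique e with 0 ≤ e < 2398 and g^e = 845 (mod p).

160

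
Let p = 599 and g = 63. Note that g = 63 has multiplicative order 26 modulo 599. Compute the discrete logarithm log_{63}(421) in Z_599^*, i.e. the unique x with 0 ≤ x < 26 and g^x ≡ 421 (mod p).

Successive powers of 63 modulo 599:
  63^0=1  63^1=63  63^2=375  63^3=264  63^4=459  63^5=165
  63^6=212  63^7=178  63^8=432  63^9=261  63^10=270  63^11=238
  63^12=19  63^13=598  63^14=536  63^15=224  63^16=335  63^17=140
  63^18=434  63^19=387  63^20=421
So 63^20 ≡ 421 (mod 599), giving x = 20.

20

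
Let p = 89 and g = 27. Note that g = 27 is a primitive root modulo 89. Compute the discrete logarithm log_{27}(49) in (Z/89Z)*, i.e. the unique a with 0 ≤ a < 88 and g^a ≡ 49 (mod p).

54

Baby-step giant-step with m = ceil(sqrt(88)) = 10.
Baby table (27^j mod 89 for j=0..9):
  0:1  1:27  2:17  3:14  4:22  5:60  6:18  7:41
  8:39  9:74
Giant step factor: 27^(-10) ≡ 69 (mod 89).
Scan 49·69^i mod 89 for i = 0, 1, …:
  i=0: 49   i=1: 88   i=2: 20   i=3: 45
  i=4: 79   i=5: 22
Match at i=5, j=4: a = 5·10 + 4 = 54.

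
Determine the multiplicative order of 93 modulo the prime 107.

The order of 93 must divide p − 1 = 106 = 2 · 53.
Divisors: 1, 2, 53, 106.
Check each in increasing order: 93^1 ≡ 93;  93^2 ≡ 89;  93^53 ≡ 106;  93^106 ≡ 1.
Smallest exponent giving 1 is 106.

106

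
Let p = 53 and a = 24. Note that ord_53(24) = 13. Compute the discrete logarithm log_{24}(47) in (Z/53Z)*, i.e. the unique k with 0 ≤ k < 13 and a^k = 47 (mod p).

10

Successive powers of 24 modulo 53:
  24^0=1  24^1=24  24^2=46  24^3=44  24^4=49  24^5=10
  24^6=28  24^7=36  24^8=16  24^9=13  24^10=47
So 24^10 ≡ 47 (mod 53), giving k = 10.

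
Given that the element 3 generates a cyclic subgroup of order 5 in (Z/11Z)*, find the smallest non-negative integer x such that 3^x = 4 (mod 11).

4

Successive powers of 3 modulo 11:
  3^0=1  3^1=3  3^2=9  3^3=5  3^4=4
So 3^4 ≡ 4 (mod 11), giving x = 4.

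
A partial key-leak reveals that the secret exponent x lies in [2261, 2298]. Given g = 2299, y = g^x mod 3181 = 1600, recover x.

2294

Compute 2299^2261 mod 3181 = 319, then multiply by 2299 repeatedly:
  2299^2261=319  2299^2262=1751  2299^2263=1584  2299^2264=2552  2299^2265=1284
  2299^2266=3129  2299^2267=1330  2299^2268=729  2299^2269=2765  2299^2270=1097
  2299^2271=2651  2299^2272=3034  2299^2273=2414  2299^2274=2122  2299^2275=2005
  2299^2276=226  2299^2277=1071  2299^2278=135  2299^2279=1808  2299^2280=2206
  2299^2281=1080  2299^2282=1740  2299^2283=1743  2299^2284=2278  2299^2285=1196
  2299^2286=1220  2299^2287=2319  2299^2288=25  2299^2289=217  2299^2290=2647
  2299^2291=200  2299^2292=1736  2299^2293=2090  2299^2294=1600
Found 1600 at exponent 2294.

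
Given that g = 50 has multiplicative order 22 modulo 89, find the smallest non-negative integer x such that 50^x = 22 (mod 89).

17

Successive powers of 50 modulo 89:
  50^0=1  50^1=50  50^2=8  50^3=44  50^4=64  50^5=85
  50^6=67  50^7=57  50^8=2  50^9=11  50^10=16  50^11=88
  50^12=39  50^13=81  50^14=45  50^15=25  50^16=4  50^17=22
So 50^17 ≡ 22 (mod 89), giving x = 17.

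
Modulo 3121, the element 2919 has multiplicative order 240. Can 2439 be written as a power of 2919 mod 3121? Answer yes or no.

2439 ∈ ⟨2919⟩ iff 2439^240 ≡ 1 (mod 3121), since |⟨2919⟩| = 240.
2439^240 mod 3121 = 400.
Since 400 ≠ 1, 2439 does not lie in the subgroup.

no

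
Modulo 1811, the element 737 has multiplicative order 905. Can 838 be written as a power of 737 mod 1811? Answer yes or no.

yes

838 ∈ ⟨737⟩ iff 838^905 ≡ 1 (mod 1811), since |⟨737⟩| = 905.
838^905 mod 1811 = 1.
Since 1 = 1, 838 lies in the subgroup.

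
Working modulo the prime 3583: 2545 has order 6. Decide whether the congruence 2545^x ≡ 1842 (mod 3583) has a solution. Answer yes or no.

no

⟨2545⟩ has order 6; its elements mod 3583 are {1, 1038, 1039, 2544, 2545, 3582}.
1842 is not in this set.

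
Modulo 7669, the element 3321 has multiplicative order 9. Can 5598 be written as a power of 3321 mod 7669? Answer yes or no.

⟨3321⟩ has order 9; its elements mod 7669 are {1, 355, 1019, 1302, 2070, 3046, 3321, 5598, 6295}.
5598 is in this set.

yes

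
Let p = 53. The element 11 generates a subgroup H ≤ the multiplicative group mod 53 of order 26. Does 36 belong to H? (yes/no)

yes

36 ∈ ⟨11⟩ iff 36^26 ≡ 1 (mod 53), since |⟨11⟩| = 26.
36^26 mod 53 = 1.
Since 1 = 1, 36 lies in the subgroup.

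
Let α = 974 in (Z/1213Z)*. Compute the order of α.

The order of 974 must divide p − 1 = 1212 = 2^2 · 3 · 101.
Divisors: 1, 2, 3, 4, 6, 12, 101, 202, 303, 404, 606, 1212.
Check each in increasing order: 974^1 ≡ 974;  974^2 ≡ 110;  974^3 ≡ 396;  974^4 ≡ 1183;  974^6 ≡ 339;  974^12 ≡ 899;  974^101 ≡ 217;  974^202 ≡ 995;  974^303 ≡ 1.
Smallest exponent giving 1 is 303.

303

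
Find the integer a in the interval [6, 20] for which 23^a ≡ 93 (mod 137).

18

Compute 23^6 mod 137 = 128, then multiply by 23 repeatedly:
  23^6=128  23^7=67  23^8=34  23^9=97  23^10=39
  23^11=75  23^12=81  23^13=82  23^14=105  23^15=86
  23^16=60  23^17=10  23^18=93
Found 93 at exponent 18.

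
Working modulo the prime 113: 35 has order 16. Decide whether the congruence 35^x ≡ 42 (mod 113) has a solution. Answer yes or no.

42 ∈ ⟨35⟩ iff 42^16 ≡ 1 (mod 113), since |⟨35⟩| = 16.
42^16 mod 113 = 1.
Since 1 = 1, 42 lies in the subgroup.

yes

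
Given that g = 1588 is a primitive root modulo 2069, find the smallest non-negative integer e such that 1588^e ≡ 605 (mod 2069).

Baby-step giant-step with m = ceil(sqrt(2068)) = 46.
Baby table (1588^j mod 2069 for j=0..45):
  0:1  1:1588  2:1702  3:662  4:204  5:1188  6:1685  7:563
  8:236  9:279  10:286  11:1057  12:557  13:1053  14:412  15:452
  16:1902  17:1705  18:1288  19:1172  20:1105  21:228  22:2058  23:1153
  24:1968  25:994  26:1894  27:1415  28:86  29:14  30:1542  31:1069
  32:992  33:787  34:80  35:831  36:1675  37:1235  38:1837  39:1935
  40:315  41:1591  42:259  43:1630  44:121  45:1800
Giant step factor: 1588^(-46) ≡ 879 (mod 2069).
Scan 605·879^i mod 2069 for i = 0, 1, …:
  i=0: 605   i=1: 62   i=2: 704   i=3: 185
  i=4: 1233   i=5: 1720   i=6: 1510   i=7: 1061
  i=8: 1569   i=9: 1197   i=10: 1111   i=11: 1
Match at i=11, j=0: e = 11·46 + 0 = 506.

506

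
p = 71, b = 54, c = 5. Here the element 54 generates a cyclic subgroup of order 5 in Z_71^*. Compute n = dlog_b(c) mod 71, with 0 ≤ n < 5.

Successive powers of 54 modulo 71:
  54^0=1  54^1=54  54^2=5
So 54^2 ≡ 5 (mod 71), giving n = 2.

2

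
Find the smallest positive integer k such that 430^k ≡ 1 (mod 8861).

4430

The order of 430 must divide p − 1 = 8860 = 2^2 · 5 · 443.
Divisors: 1, 2, 4, 5, 10, 20, 443, 886, 1772, 2215, 4430, 8860.
Check each in increasing order: 430^1 ≡ 430;  430^2 ≡ 7680;  430^4 ≡ 3584;  430^5 ≡ 8167;  430^10 ≡ 3142;  430^20 ≡ 1010;  430^443 ≡ 3940;  430^886 ≡ 7989;  430^1772 ≡ 7199;  430^2215 ≡ 8860;  430^4430 ≡ 1.
Smallest exponent giving 1 is 4430.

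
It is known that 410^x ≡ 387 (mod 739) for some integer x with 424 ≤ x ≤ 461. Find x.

424

Compute 410^424 mod 739 = 387, then multiply by 410 repeatedly:
  410^424=387
Found 387 at exponent 424.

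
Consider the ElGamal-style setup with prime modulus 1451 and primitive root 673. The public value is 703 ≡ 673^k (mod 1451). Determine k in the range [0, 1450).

1124

Baby-step giant-step with m = ceil(sqrt(1450)) = 39.
Baby table (673^j mod 1451 for j=0..38):
  0:1  1:673  2:217  3:941  4:657  5:1057  6:371  7:111
  8:702  9:871  10:1430  11:377  12:1247  13:553  14:713  15:1019
  16:915  17:571  18:1219  19:572  20:441  21:789  22:1382  23:1446
  24:988  25:366  26:1099  27:1068  28:519  29:1047  30:896  31:843
  32:1449  33:105  34:1017  35:1020  36:137  37:788  38:709
Giant step factor: 673^(-39) ≡ 817 (mod 1451).
Scan 703·817^i mod 1451 for i = 0, 1, …:
  i=0: 703   i=1: 1206   i=2: 73   i=3: 150
  i=4: 666   i=5: 1448   i=6: 451   i=7: 1364
  i=8: 20   i=9: 379     …   i=27: 444
  i=28: 1449
Match at i=28, j=32: k = 28·39 + 32 = 1124.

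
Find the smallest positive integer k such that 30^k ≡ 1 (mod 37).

The order of 30 must divide p − 1 = 36 = 2^2 · 3^2.
Divisors: 1, 2, 3, 4, 6, 9, 12, 18, 36.
Check each in increasing order: 30^1 ≡ 30;  30^2 ≡ 12;  30^3 ≡ 27;  30^4 ≡ 33;  30^6 ≡ 26;  30^9 ≡ 36;  30^12 ≡ 10;  30^18 ≡ 1.
Smallest exponent giving 1 is 18.

18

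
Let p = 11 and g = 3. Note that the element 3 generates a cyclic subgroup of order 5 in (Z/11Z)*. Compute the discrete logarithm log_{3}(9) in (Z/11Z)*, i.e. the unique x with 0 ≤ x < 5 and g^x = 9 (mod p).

2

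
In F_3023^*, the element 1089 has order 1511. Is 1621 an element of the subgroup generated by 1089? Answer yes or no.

no

1621 ∈ ⟨1089⟩ iff 1621^1511 ≡ 1 (mod 3023), since |⟨1089⟩| = 1511.
1621^1511 mod 3023 = 3022.
Since 3022 ≠ 1, 1621 does not lie in the subgroup.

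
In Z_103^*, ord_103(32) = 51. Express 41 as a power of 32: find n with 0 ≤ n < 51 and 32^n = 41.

35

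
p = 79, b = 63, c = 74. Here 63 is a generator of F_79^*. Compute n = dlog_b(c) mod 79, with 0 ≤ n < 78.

77

Baby-step giant-step with m = ceil(sqrt(78)) = 9.
Baby table (63^j mod 79 for j=0..8):
  0:1  1:63  2:19  3:12  4:45  5:70  6:65  7:66
  8:50
Giant step factor: 63^(-9) ≡ 71 (mod 79).
Scan 74·71^i mod 79 for i = 0, 1, …:
  i=0: 74   i=1: 40   i=2: 75   i=3: 32
  i=4: 60   i=5: 73   i=6: 48   i=7: 11
  i=8: 70
Match at i=8, j=5: n = 8·9 + 5 = 77.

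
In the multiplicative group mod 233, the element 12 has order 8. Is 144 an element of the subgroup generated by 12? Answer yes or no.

⟨12⟩ has order 8; its elements mod 233 are {1, 12, 89, 97, 136, 144, 221, 232}.
144 is in this set.

yes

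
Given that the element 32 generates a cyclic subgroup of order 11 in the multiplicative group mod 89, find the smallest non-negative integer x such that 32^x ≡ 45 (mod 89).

Successive powers of 32 modulo 89:
  32^0=1  32^1=32  32^2=45
So 32^2 ≡ 45 (mod 89), giving x = 2.

2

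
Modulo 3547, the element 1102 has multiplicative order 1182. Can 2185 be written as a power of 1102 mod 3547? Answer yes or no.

yes

2185 ∈ ⟨1102⟩ iff 2185^1182 ≡ 1 (mod 3547), since |⟨1102⟩| = 1182.
2185^1182 mod 3547 = 1.
Since 1 = 1, 2185 lies in the subgroup.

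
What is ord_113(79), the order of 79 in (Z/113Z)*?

112

The order of 79 must divide p − 1 = 112 = 2^4 · 7.
Divisors: 1, 2, 4, 7, 8, 14, 16, 28, 56, 112.
Check each in increasing order: 79^1 ≡ 79;  79^2 ≡ 26;  79^4 ≡ 111;  79^7 ≡ 73;  79^8 ≡ 4;  79^14 ≡ 18;  79^16 ≡ 16;  79^28 ≡ 98;  79^56 ≡ 112;  79^112 ≡ 1.
Smallest exponent giving 1 is 112.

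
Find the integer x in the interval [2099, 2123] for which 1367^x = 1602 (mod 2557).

Compute 1367^2099 mod 2557 = 124, then multiply by 1367 repeatedly:
  1367^2099=124  1367^2100=746  1367^2101=2096  1367^2102=1392  1367^2103=456
  1367^2104=2001  1367^2105=1934  1367^2106=2397  1367^2107=1182  1367^2108=2327
  1367^2109=101  1367^2110=2546  1367^2111=305  1367^2112=144  1367^2113=2516
  1367^2114=207  1367^2115=1699  1367^2116=777  1367^2117=1004  1367^2118=1916
  1367^2119=804  1367^2120=2115  1367^2121=1795  1367^2122=1602
Found 1602 at exponent 2122.

2122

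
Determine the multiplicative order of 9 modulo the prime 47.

The order of 9 must divide p − 1 = 46 = 2 · 23.
Divisors: 1, 2, 23, 46.
Check each in increasing order: 9^1 ≡ 9;  9^2 ≡ 34;  9^23 ≡ 1.
Smallest exponent giving 1 is 23.

23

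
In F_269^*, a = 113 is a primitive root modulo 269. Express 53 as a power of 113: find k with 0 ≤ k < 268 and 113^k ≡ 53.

Baby-step giant-step with m = ceil(sqrt(268)) = 17.
Baby table (113^j mod 269 for j=0..16):
  0:1  1:113  2:126  3:250  4:5  5:27  6:92  7:174
  8:25  9:135  10:191  11:63  12:125  13:137  14:148  15:46
  16:87
Giant step factor: 113^(-17) ≡ 183 (mod 269).
Scan 53·183^i mod 269 for i = 0, 1, …:
  i=0: 53   i=1: 15   i=2: 55   i=3: 112
  i=4: 52   i=5: 101   i=6: 191
Match at i=6, j=10: k = 6·17 + 10 = 112.

112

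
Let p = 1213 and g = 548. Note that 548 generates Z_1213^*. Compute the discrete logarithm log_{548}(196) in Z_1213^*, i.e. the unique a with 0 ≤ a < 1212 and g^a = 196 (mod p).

370

Baby-step giant-step with m = ceil(sqrt(1212)) = 35.
Baby table (548^j mod 1213 for j=0..34):
  0:1  1:548  2:693  3:95  4:1114  5:333  6:534  7:299
  8:97  9:997  10:506  11:724  12:101  13:763  14:852  15:1104
  16:918  17:882  18:562  19:1087  20:93  21:18  22:160  23:344
  24:497  25:644  26:1142  27:1121  28:530  29:533  30:964  31:617
  32:902  33:605  34:391
Giant step factor: 548^(-35) ≡ 409 (mod 1213).
Scan 196·409^i mod 1213 for i = 0, 1, …:
  i=0: 196   i=1: 106   i=2: 899   i=3: 152
  i=4: 305   i=5: 1019   i=6: 712   i=7: 88
  i=8: 815   i=9: 973   i=10: 93
Match at i=10, j=20: a = 10·35 + 20 = 370.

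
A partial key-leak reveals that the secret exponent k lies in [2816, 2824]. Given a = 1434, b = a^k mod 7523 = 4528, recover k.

Compute 1434^2816 mod 7523 = 5079, then multiply by 1434 repeatedly:
  1434^2816=5079  1434^2817=1022  1434^2818=6086  1434^2819=644  1434^2820=5690
  1434^2821=4528
Found 4528 at exponent 2821.

2821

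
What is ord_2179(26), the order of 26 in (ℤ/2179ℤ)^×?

1089

The order of 26 must divide p − 1 = 2178 = 2 · 3^2 · 11^2.
Divisors: 1, 2, 3, 6, 9, 11, 18, 22, 33, 66, 99, 121, 198, 242, 363, 726, 1089, 2178.
Check each in increasing order: 26^1 ≡ 26;  26^2 ≡ 676;  26^3 ≡ 144;  26^6 ≡ 1125;  26^9 ≡ 754;  26^11 ≡ 1997;  26^18 ≡ 1976;  26^22 ≡ 439;  26^33 ≡ 725;  26^66 ≡ 486;  26^99 ≡ 1531;  26^121 ≡ 977;  26^198 ≡ 1536;  26^242 ≡ 127;  26^363 ≡ 2055;  26^726 ≡ 123;  26^1089 ≡ 1.
Smallest exponent giving 1 is 1089.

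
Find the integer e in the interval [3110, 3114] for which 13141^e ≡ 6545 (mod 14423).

3110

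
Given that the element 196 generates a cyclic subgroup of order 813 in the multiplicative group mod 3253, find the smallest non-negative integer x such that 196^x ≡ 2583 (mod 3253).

610

Baby-step giant-step with m = ceil(sqrt(813)) = 29.
Baby table (196^j mod 3253 for j=0..28):
  0:1  1:196  2:2633  3:2094  4:546  5:2920  6:3045  7:1521
  8:2093  9:350  10:287  11:951  12:975  13:2426  14:558  15:2019
  16:2111  17:625  18:2139  19:2860  20:1044  21:2938  22:67  23:120
  24:749  25:419  26:799  27:460  28:2329
Giant step factor: 196^(-29) ≡ 2773 (mod 3253).
Scan 2583·2773^i mod 3253 for i = 0, 1, …:
  i=0: 2583   i=1: 2806   i=2: 3115   i=3: 1180
  i=4: 2875   i=5: 2525   i=6: 1369   i=7: 3239
  i=8: 214   i=9: 1376     …   i=20: 352
  i=21: 196
Match at i=21, j=1: x = 21·29 + 1 = 610.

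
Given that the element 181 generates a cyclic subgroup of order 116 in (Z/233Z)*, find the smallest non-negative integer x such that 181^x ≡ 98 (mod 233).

14

Baby-step giant-step with m = ceil(sqrt(116)) = 11.
Baby table (181^j mod 233 for j=0..10):
  0:1  1:181  2:141  3:124  4:76  5:9  6:231  7:104
  8:184  9:218  10:81
Giant step factor: 181^(-11) ≡ 220 (mod 233).
Scan 98·220^i mod 233 for i = 0, 1, …:
  i=0: 98   i=1: 124
Match at i=1, j=3: x = 1·11 + 3 = 14.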